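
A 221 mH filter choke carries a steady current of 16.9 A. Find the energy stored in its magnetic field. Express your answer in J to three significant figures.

U ≈ 31.6 J

Stored magnetic energy: U = ½LI².
U = ½(0.221 H)(16.9 A)² = 31.56 J.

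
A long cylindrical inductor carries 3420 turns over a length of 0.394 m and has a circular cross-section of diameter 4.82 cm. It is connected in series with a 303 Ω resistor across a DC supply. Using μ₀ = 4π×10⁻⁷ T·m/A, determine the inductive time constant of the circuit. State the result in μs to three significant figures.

A = π(d/2)² = π(2.410×10^-2 m)² = 1.8247×10^-3 m².
L = μ₀N²A/ℓ = (4π×10⁻⁷)(3420)²(1.8247×10^-3)/(0.394) = 6.807×10^-2 H.
τ = L/R = (6.807×10^-2)/(303) = 2.247×10^-4 s.

τ ≈ 225 μs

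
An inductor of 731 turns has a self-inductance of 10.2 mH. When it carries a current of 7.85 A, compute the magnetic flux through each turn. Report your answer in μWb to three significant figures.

Φ_B ≈ 110 μWb

From L = NΦ_B/I, the flux per turn is Φ_B = LI/N.
Φ_B = (1.020×10^-2 H)(7.85 A)/731 = 1.095×10^-4 Wb.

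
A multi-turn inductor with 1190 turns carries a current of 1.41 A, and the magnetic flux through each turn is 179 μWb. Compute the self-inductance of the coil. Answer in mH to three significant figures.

Self-inductance is defined by L = NΦ_B/I (flux linkage over current).
L = (1190)(1.790×10^-4 Wb)/(1.41 A) = 0.1511 H.

L ≈ 151 mH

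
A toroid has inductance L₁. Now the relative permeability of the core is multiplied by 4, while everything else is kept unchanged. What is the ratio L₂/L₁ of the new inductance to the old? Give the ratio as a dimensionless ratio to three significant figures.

L₂/L₁ = 4.00

For a toroid, L ∝ μᵣN²A/R.
L₂/L₁ = (4) = 4.00.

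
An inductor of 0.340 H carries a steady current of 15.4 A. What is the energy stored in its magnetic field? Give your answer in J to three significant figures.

U ≈ 40.3 J

Stored magnetic energy: U = ½LI².
U = ½(0.34 H)(15.4 A)² = 40.32 J.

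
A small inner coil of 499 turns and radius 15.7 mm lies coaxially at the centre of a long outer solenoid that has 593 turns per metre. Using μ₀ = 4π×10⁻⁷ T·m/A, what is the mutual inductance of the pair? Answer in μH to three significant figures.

M ≈ 288 μH

The outer solenoid produces a uniform field B₁ = μ₀n₁I₁ across the inner coil,
so the flux linkage is N₂Φ = N₂B₁A₂ = μ₀n₁N₂A₂·I₁, giving M = μ₀n₁N₂A₂.
A₂ = πr² = π(1.570×10^-2 m)² = 7.744×10^-4 m².
M = (4π×10⁻⁷)(593)(499)(7.744×10^-4) = 2.879×10^-4 H.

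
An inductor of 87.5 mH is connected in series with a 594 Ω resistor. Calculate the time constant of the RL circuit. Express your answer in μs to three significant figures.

τ = L/R = (8.750×10^-2 H)/(594 Ω) = 1.473×10^-4 s.

τ ≈ 147 μs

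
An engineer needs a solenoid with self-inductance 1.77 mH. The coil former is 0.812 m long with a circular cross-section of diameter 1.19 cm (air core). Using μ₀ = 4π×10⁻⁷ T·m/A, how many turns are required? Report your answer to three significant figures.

A = π(d/2)² = π(5.950×10^-3 m)² = 1.112×10^-4 m².
From L = μ₀N²A/ℓ, N = √(Lℓ / (μ₀A)).
N = √[(1.770×10^-3)(0.812) / ((4π×10⁻⁷)×1.112×10^-4)] = √(1.028×10^7) ≈ 3206.8.

N ≈ 3210 turns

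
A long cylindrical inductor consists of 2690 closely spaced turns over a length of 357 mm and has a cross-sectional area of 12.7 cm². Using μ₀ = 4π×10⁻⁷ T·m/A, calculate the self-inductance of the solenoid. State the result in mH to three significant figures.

A = 12.7 cm² = 1.270×10^-3 m².
For a long solenoid, L = μ₀N²A/ℓ.
L = (4π×10⁻⁷)(2690)²(1.270×10^-3)/(0.357 m) = 3.2348×10^-2 H.

L ≈ 32.3 mH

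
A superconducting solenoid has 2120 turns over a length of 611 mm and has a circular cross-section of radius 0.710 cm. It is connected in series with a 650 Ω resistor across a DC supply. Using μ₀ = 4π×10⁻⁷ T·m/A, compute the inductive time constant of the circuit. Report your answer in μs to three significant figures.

A = πr² = π(7.100×10^-3 m)² = 1.584×10^-4 m².
L = μ₀N²A/ℓ = (4π×10⁻⁷)(2120)²(1.584×10^-4)/(0.611) = 1.464×10^-3 H.
τ = L/R = (1.464×10^-3)/(650) = 2.252×10^-6 s.

τ ≈ 2.25 μs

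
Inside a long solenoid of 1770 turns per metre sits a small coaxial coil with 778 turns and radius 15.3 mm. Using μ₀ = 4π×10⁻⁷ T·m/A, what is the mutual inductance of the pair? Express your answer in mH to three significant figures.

M ≈ 1.27 mH

The outer solenoid produces a uniform field B₁ = μ₀n₁I₁ across the inner coil,
so the flux linkage is N₂Φ = N₂B₁A₂ = μ₀n₁N₂A₂·I₁, giving M = μ₀n₁N₂A₂.
A₂ = πr² = π(1.530×10^-2 m)² = 7.354×10^-4 m².
M = (4π×10⁻⁷)(1770)(778)(7.354×10^-4) = 1.273×10^-3 H.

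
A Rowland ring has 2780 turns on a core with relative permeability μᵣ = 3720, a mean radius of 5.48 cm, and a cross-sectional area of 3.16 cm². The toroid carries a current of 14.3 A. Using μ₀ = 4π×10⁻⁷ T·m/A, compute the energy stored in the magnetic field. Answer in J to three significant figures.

L = μ₀μᵣN²A/(2πR) = (4π×10⁻⁷)(3720)(2780)²(3.160×10^-4)/(2π×5.480×10^-2) = 33.16 H.
U = ½LI² = ½(33.16)(14.3)² = 3.390×10^3 J.

U ≈ 3390 J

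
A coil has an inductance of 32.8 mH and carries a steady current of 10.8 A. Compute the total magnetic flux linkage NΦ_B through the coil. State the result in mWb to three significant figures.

From L = NΦ_B/I, the flux linkage is NΦ_B = LI.
NΦ_B = (3.280×10^-2 H)(10.8 A) = 0.3542 Wb.

NΦ_B ≈ 354 mWb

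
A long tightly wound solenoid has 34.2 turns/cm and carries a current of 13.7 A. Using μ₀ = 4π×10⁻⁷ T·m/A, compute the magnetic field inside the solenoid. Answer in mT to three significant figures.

B ≈ 58.9 mT

Inside a long solenoid, B = μ₀nI.
B = (4π×10⁻⁷)(3.420×10^3 m⁻¹)(13.7 A) = 5.888×10^-2 T.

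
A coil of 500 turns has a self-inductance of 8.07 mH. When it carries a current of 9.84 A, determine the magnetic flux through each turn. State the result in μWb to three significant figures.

Φ_B ≈ 159 μWb

From L = NΦ_B/I, the flux per turn is Φ_B = LI/N.
Φ_B = (8.070×10^-3 H)(9.84 A)/500 = 1.588×10^-4 Wb.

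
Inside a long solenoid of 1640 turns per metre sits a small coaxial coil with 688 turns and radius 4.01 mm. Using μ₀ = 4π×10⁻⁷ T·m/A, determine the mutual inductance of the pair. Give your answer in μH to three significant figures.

The outer solenoid produces a uniform field B₁ = μ₀n₁I₁ across the inner coil,
so the flux linkage is N₂Φ = N₂B₁A₂ = μ₀n₁N₂A₂·I₁, giving M = μ₀n₁N₂A₂.
A₂ = πr² = π(4.010×10^-3 m)² = 5.052×10^-5 m².
M = (4π×10⁻⁷)(1640)(688)(5.052×10^-5) = 7.163×10^-5 H.

M ≈ 71.6 μH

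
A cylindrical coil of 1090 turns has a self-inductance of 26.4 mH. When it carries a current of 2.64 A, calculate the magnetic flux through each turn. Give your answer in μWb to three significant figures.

Φ_B ≈ 63.9 μWb

From L = NΦ_B/I, the flux per turn is Φ_B = LI/N.
Φ_B = (2.640×10^-2 H)(2.64 A)/1090 = 6.394×10^-5 Wb.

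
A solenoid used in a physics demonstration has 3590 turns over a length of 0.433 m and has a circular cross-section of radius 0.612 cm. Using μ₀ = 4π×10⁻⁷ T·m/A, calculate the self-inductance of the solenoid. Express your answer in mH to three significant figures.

A = πr² = π(6.120×10^-3 m)² = 1.177×10^-4 m².
For a long solenoid, L = μ₀N²A/ℓ.
L = (4π×10⁻⁷)(3590)²(1.177×10^-4)/(0.433 m) = 4.401×10^-3 H.

L ≈ 4.40 mH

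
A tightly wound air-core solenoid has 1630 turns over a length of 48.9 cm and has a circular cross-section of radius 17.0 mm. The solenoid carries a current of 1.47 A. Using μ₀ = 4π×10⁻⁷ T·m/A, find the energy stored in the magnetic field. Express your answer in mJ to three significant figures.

U ≈ 6.70 mJ

A = πr² = π(1.700×10^-2 m)² = 9.079×10^-4 m².
L = μ₀N²A/ℓ = (4π×10⁻⁷)(1630)²(9.079×10^-4)/(0.489) = 6.199×10^-3 H.
U = ½LI² = ½(6.199×10^-3)(1.47)² = 6.698×10^-3 J.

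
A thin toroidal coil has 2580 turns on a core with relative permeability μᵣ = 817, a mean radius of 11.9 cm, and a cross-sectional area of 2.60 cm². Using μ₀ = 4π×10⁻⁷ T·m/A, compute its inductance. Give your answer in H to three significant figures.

L ≈ 2.38 H

For a thin toroid, L = μ₀μᵣN²A/(2πR).
L = (4π×10⁻⁷)(817)(2580)²(2.600×10^-4) / (2π×0.119 m) = 2.376 H.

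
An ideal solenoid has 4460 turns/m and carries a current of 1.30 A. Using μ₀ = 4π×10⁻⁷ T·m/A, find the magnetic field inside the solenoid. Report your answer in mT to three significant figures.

Inside a long solenoid, B = μ₀nI.
B = (4π×10⁻⁷)(4.460×10^3 m⁻¹)(1.30 A) = 7.286×10^-3 T.

B ≈ 7.29 mT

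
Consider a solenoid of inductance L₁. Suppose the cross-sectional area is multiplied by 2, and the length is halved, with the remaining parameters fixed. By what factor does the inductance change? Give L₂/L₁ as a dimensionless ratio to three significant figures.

L₂/L₁ = 4.00

For a solenoid, L ∝ μᵣN²A/ℓ.
L₂/L₁ = (2) × (0.5)^-1 = 4.00.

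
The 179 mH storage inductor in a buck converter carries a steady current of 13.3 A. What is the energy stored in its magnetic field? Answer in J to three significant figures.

U ≈ 15.8 J

Stored magnetic energy: U = ½LI².
U = ½(0.179 H)(13.3 A)² = 15.83 J.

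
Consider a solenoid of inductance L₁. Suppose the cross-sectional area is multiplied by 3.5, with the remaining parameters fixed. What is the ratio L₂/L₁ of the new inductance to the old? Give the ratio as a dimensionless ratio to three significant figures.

For a solenoid, L ∝ μᵣN²A/ℓ.
L₂/L₁ = (3.5) = 3.50.

L₂/L₁ = 3.50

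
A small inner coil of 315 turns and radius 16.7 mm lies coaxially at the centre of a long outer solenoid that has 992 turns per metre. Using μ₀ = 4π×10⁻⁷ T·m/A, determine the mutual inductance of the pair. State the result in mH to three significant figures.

M ≈ 0.344 mH

The outer solenoid produces a uniform field B₁ = μ₀n₁I₁ across the inner coil,
so the flux linkage is N₂Φ = N₂B₁A₂ = μ₀n₁N₂A₂·I₁, giving M = μ₀n₁N₂A₂.
A₂ = πr² = π(1.670×10^-2 m)² = 8.762×10^-4 m².
M = (4π×10⁻⁷)(992)(315)(8.762×10^-4) = 3.440×10^-4 H.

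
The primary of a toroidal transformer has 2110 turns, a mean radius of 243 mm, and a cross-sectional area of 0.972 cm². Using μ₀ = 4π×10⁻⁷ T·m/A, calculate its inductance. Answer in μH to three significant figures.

L ≈ 356 μH

For a thin toroid, L = μ₀N²A/(2πR).
L = (4π×10⁻⁷)(2110)²(9.720×10^-5) / (2π×0.243 m) = 3.562×10^-4 H.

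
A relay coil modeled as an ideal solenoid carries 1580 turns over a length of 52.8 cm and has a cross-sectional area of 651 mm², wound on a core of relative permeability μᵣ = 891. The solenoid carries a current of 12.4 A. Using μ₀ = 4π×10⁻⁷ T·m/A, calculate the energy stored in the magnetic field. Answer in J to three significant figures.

U ≈ 265 J

A = 651 mm² = 6.510×10^-4 m².
L = μ₀μᵣN²A/ℓ = (4π×10⁻⁷)(891)(1580)²(6.510×10^-4)/(0.528) = 3.446 H.
U = ½LI² = ½(3.446)(12.4)² = 264.9 J.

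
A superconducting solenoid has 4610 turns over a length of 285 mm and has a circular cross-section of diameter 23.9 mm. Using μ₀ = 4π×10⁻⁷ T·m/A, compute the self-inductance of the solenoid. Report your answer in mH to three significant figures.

L ≈ 42.0 mH

A = π(d/2)² = π(1.195×10^-2 m)² = 4.486×10^-4 m².
For a long solenoid, L = μ₀N²A/ℓ.
L = (4π×10⁻⁷)(4610)²(4.486×10^-4)/(0.285 m) = 4.204×10^-2 H.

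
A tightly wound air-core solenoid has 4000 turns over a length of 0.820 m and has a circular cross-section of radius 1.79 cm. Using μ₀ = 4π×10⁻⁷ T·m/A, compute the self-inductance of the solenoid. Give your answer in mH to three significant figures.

L ≈ 24.7 mH

A = πr² = π(1.790×10^-2 m)² = 1.007×10^-3 m².
For a long solenoid, L = μ₀N²A/ℓ.
L = (4π×10⁻⁷)(4000)²(1.007×10^-3)/(0.82 m) = 2.468×10^-2 H.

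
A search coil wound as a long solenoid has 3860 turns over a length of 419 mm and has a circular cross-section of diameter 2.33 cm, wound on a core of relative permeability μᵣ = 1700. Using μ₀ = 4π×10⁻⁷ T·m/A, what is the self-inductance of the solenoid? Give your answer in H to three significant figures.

L ≈ 32.4 H

A = π(d/2)² = π(1.165×10^-2 m)² = 4.264×10^-4 m².
For a long solenoid, L = μ₀μᵣN²A/ℓ.
L = (4π×10⁻⁷)(1700)(3860)²(4.264×10^-4)/(0.419 m) = 32.39 H.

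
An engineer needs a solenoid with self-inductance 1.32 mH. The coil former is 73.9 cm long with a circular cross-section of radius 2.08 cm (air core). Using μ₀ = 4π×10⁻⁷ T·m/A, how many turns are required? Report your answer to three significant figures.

N ≈ 756 turns

A = πr² = π(2.080×10^-2 m)² = 1.359×10^-3 m².
From L = μ₀N²A/ℓ, N = √(Lℓ / (μ₀A)).
N = √[(1.320×10^-3)(0.739) / ((4π×10⁻⁷)×1.359×10^-3)] = √(5.711×10^5) ≈ 755.7.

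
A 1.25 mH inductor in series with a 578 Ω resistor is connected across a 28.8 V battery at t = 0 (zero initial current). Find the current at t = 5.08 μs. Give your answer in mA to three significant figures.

I ≈ 45.1 mA

τ = L/R = 1.250×10^-3/578 = 2.163×10^-6 s; final current I_∞ = ε/R = 28.8/578 = 4.983×10^-2 A.
I(t) = I_∞(1 − e^(−t/τ)) with t/τ = 2.349.
I = (4.983×10^-2)(1 − e^(−2.349)) = 4.507×10^-2 A.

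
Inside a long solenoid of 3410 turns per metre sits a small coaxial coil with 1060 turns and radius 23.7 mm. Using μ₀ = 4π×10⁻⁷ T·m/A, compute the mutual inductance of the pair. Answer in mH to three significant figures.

The outer solenoid produces a uniform field B₁ = μ₀n₁I₁ across the inner coil,
so the flux linkage is N₂Φ = N₂B₁A₂ = μ₀n₁N₂A₂·I₁, giving M = μ₀n₁N₂A₂.
A₂ = πr² = π(2.370×10^-2 m)² = 1.7646×10^-3 m².
M = (4π×10⁻⁷)(3410)(1060)(1.7646×10^-3) = 8.015×10^-3 H.

M ≈ 8.02 mH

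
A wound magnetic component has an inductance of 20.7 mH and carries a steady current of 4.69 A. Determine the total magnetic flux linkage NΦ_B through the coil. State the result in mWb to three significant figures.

From L = NΦ_B/I, the flux linkage is NΦ_B = LI.
NΦ_B = (2.070×10^-2 H)(4.69 A) = 9.708×10^-2 Wb.

NΦ_B ≈ 97.1 mWb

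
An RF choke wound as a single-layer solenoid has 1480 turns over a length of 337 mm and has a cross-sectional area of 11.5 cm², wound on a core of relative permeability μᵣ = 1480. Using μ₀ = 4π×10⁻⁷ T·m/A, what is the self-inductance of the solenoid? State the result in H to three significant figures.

A = 11.5 cm² = 1.150×10^-3 m².
For a long solenoid, L = μ₀μᵣN²A/ℓ.
L = (4π×10⁻⁷)(1480)(1480)²(1.150×10^-3)/(0.337 m) = 13.9 H.

L ≈ 13.9 H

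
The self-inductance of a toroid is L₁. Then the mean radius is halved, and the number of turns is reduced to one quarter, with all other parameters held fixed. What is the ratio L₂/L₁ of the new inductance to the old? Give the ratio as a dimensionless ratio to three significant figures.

L₂/L₁ = 0.125

For a toroid, L ∝ μᵣN²A/R.
L₂/L₁ = (0.5)^-1 × (0.25)^2 = 0.125.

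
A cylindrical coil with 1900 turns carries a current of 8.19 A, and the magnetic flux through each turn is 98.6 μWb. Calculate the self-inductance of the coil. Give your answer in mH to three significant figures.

L ≈ 22.9 mH

Self-inductance is defined by L = NΦ_B/I (flux linkage over current).
L = (1900)(9.860×10^-5 Wb)/(8.19 A) = 2.287×10^-2 H.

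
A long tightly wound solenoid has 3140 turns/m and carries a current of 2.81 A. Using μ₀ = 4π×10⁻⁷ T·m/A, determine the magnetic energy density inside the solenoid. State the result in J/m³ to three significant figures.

u ≈ 48.9 J/m³

B = μ₀nI = (4π×10⁻⁷)(3.140×10^3)(2.81) = 1.109×10^-2 T.
u = B²/(2μ₀) = (1.109×10^-2)²/(2×4π×10⁻⁷) = 48.92 J/m³.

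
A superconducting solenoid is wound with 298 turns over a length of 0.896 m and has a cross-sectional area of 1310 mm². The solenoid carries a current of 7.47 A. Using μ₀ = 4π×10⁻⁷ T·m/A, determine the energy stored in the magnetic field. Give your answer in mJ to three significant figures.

U ≈ 4.55 mJ

A = 1310 mm² = 1.310×10^-3 m².
L = μ₀N²A/ℓ = (4π×10⁻⁷)(298)²(1.310×10^-3)/(0.896) = 1.632×10^-4 H.
U = ½LI² = ½(1.632×10^-4)(7.47)² = 4.552×10^-3 J.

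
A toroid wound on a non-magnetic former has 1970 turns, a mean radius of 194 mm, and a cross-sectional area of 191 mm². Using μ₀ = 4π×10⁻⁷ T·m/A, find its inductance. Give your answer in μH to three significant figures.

For a thin toroid, L = μ₀N²A/(2πR).
L = (4π×10⁻⁷)(1970)²(1.910×10^-4) / (2π×0.194 m) = 7.642×10^-4 H.

L ≈ 764 μH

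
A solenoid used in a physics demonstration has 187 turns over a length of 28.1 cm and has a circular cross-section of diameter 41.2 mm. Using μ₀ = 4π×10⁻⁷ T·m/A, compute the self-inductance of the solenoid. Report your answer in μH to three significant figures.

L ≈ 208 μH

A = π(d/2)² = π(2.060×10^-2 m)² = 1.333×10^-3 m².
For a long solenoid, L = μ₀N²A/ℓ.
L = (4π×10⁻⁷)(187)²(1.333×10^-3)/(0.281 m) = 2.0848×10^-4 H.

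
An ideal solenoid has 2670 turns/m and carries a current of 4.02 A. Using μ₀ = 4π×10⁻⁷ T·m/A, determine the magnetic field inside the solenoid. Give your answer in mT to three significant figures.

B ≈ 13.5 mT

Inside a long solenoid, B = μ₀nI.
B = (4π×10⁻⁷)(2.670×10^3 m⁻¹)(4.02 A) = 1.349×10^-2 T.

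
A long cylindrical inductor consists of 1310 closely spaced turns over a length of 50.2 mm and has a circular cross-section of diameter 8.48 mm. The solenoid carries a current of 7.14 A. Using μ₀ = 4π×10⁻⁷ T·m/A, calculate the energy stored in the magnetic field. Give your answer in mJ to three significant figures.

A = π(d/2)² = π(4.240×10^-3 m)² = 5.648×10^-5 m².
L = μ₀N²A/ℓ = (4π×10⁻⁷)(1310)²(5.648×10^-5)/(5.020×10^-2) = 2.426×10^-3 H.
U = ½LI² = ½(2.426×10^-3)(7.14)² = 6.184×10^-2 J.

U ≈ 61.8 mJ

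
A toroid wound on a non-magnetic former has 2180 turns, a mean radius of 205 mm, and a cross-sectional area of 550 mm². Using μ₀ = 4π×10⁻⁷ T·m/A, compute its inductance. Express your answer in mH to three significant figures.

L ≈ 2.55 mH

For a thin toroid, L = μ₀N²A/(2πR).
L = (4π×10⁻⁷)(2180)²(5.500×10^-4) / (2π×0.205 m) = 2.550×10^-3 H.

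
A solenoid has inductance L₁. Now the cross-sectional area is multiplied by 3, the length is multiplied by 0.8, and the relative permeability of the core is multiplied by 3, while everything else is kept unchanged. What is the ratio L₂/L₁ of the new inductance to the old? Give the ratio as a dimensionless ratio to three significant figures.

L₂/L₁ = 11.3

For a solenoid, L ∝ μᵣN²A/ℓ.
L₂/L₁ = (3) × (0.8)^-1 × (3) = 11.3.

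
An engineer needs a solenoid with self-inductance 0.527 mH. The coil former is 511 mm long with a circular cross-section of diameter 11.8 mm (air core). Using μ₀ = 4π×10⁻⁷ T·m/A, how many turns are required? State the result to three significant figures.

A = π(d/2)² = π(5.900×10^-3 m)² = 1.094×10^-4 m².
From L = μ₀N²A/ℓ, N = √(Lℓ / (μ₀A)).
N = √[(5.270×10^-4)(0.511) / ((4π×10⁻⁷)×1.094×10^-4)] = √(1.960×10^6) ≈ 1399.9.

N ≈ 1400 turns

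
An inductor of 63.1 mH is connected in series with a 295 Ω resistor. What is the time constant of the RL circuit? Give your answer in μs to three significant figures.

τ ≈ 214 μs

τ = L/R = (6.310×10^-2 H)/(295 Ω) = 2.139×10^-4 s.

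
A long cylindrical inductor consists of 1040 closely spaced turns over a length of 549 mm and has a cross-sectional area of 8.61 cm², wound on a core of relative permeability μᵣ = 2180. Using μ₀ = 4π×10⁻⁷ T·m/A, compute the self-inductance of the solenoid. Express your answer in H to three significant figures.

L ≈ 4.65 H

A = 8.61 cm² = 8.610×10^-4 m².
For a long solenoid, L = μ₀μᵣN²A/ℓ.
L = (4π×10⁻⁷)(2180)(1040)²(8.610×10^-4)/(0.549 m) = 4.647 H.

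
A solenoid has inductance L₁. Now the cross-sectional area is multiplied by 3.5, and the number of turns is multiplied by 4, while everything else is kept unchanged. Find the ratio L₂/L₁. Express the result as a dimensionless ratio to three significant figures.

L₂/L₁ = 56.0

For a solenoid, L ∝ μᵣN²A/ℓ.
L₂/L₁ = (3.5) × (4)^2 = 56.0.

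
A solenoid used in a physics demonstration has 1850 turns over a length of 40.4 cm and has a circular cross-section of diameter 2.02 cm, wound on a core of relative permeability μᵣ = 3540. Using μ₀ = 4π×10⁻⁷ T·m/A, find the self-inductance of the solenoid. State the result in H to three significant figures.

L ≈ 12.1 H

A = π(d/2)² = π(1.010×10^-2 m)² = 3.2047×10^-4 m².
For a long solenoid, L = μ₀μᵣN²A/ℓ.
L = (4π×10⁻⁷)(3540)(1850)²(3.2047×10^-4)/(0.404 m) = 12.08 H.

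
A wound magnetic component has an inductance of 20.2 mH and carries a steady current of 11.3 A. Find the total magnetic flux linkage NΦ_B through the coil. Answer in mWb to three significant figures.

NΦ_B ≈ 228 mWb

From L = NΦ_B/I, the flux linkage is NΦ_B = LI.
NΦ_B = (2.020×10^-2 H)(11.3 A) = 0.2283 Wb.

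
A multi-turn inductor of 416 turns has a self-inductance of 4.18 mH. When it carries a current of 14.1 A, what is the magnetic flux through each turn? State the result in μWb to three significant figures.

Φ_B ≈ 142 μWb

From L = NΦ_B/I, the flux per turn is Φ_B = LI/N.
Φ_B = (4.180×10^-3 H)(14.1 A)/416 = 1.417×10^-4 Wb.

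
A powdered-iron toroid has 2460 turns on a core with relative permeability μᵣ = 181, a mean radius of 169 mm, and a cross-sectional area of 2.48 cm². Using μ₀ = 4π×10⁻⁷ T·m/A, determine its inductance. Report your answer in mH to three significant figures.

For a thin toroid, L = μ₀μᵣN²A/(2πR).
L = (4π×10⁻⁷)(181)(2460)²(2.480×10^-4) / (2π×0.169 m) = 0.32147 H.

L ≈ 321 mH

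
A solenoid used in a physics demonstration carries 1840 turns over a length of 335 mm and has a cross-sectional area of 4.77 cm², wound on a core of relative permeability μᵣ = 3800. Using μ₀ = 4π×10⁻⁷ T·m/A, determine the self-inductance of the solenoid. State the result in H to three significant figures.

L ≈ 23.0 H

A = 4.77 cm² = 4.770×10^-4 m².
For a long solenoid, L = μ₀μᵣN²A/ℓ.
L = (4π×10⁻⁷)(3800)(1840)²(4.770×10^-4)/(0.335 m) = 23.02 H.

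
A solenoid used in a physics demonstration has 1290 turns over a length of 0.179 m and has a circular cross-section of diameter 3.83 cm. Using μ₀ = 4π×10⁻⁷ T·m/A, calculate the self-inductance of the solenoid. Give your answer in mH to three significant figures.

A = π(d/2)² = π(1.915×10^-2 m)² = 1.152×10^-3 m².
For a long solenoid, L = μ₀N²A/ℓ.
L = (4π×10⁻⁷)(1290)²(1.152×10^-3)/(0.179 m) = 1.346×10^-2 H.

L ≈ 13.5 mH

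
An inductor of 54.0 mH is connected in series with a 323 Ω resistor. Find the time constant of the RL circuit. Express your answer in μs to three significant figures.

τ ≈ 167 μs

τ = L/R = (5.400×10^-2 H)/(323 Ω) = 1.672×10^-4 s.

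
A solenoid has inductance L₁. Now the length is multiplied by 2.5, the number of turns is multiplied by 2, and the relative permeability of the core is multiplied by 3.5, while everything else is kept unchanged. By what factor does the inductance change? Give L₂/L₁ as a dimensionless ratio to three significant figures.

For a solenoid, L ∝ μᵣN²A/ℓ.
L₂/L₁ = (2.5)^-1 × (2)^2 × (3.5) = 5.60.

L₂/L₁ = 5.60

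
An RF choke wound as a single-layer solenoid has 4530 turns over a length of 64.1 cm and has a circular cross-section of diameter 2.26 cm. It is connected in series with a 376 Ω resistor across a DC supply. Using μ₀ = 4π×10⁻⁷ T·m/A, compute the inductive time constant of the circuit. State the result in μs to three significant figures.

τ ≈ 42.9 μs

A = π(d/2)² = π(1.130×10^-2 m)² = 4.011×10^-4 m².
L = μ₀N²A/ℓ = (4π×10⁻⁷)(4530)²(4.011×10^-4)/(0.641) = 1.614×10^-2 H.
τ = L/R = (1.614×10^-2)/(376) = 4.292×10^-5 s.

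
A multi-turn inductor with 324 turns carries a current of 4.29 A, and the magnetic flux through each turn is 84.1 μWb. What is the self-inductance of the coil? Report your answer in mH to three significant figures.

Self-inductance is defined by L = NΦ_B/I (flux linkage over current).
L = (324)(8.410×10^-5 Wb)/(4.29 A) = 6.352×10^-3 H.

L ≈ 6.35 mH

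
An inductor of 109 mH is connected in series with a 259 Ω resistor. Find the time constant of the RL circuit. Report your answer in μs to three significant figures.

τ ≈ 421 μs

τ = L/R = (0.109 H)/(259 Ω) = 4.208×10^-4 s.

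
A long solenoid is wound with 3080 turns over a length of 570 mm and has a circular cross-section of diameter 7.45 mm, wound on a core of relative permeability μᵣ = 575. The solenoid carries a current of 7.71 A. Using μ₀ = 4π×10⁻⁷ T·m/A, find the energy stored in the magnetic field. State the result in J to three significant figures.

A = π(d/2)² = π(3.725×10^-3 m)² = 4.359×10^-5 m².
L = μ₀μᵣN²A/ℓ = (4π×10⁻⁷)(575)(3080)²(4.359×10^-5)/(0.57) = 0.5242 H.
U = ½LI² = ½(0.5242)(7.71)² = 15.58 J.

U ≈ 15.6 J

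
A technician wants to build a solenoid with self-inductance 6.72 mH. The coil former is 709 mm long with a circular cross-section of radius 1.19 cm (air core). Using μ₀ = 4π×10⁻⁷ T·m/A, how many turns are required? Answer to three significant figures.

A = πr² = π(1.190×10^-2 m)² = 4.449×10^-4 m².
From L = μ₀N²A/ℓ, N = √(Lℓ / (μ₀A)).
N = √[(6.720×10^-3)(0.709) / ((4π×10⁻⁷)×4.449×10^-4)] = √(8.522×10^6) ≈ 2919.3.

N ≈ 2920 turns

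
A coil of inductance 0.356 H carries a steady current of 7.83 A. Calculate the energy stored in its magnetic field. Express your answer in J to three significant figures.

U ≈ 10.9 J

Stored magnetic energy: U = ½LI².
U = ½(0.356 H)(7.83 A)² = 10.91 J.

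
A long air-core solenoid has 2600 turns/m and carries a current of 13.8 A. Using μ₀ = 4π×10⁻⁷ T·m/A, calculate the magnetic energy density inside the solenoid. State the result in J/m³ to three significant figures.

B = μ₀nI = (4π×10⁻⁷)(2.600×10^3)(13.8) = 4.509×10^-2 T.
u = B²/(2μ₀) = (4.509×10^-2)²/(2×4π×10⁻⁷) = 808.9 J/m³.

u ≈ 809 J/m³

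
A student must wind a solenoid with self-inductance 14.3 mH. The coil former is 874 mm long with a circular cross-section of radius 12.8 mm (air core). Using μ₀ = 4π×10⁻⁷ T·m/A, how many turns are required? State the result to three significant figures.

N ≈ 4400 turns

A = πr² = π(1.280×10^-2 m)² = 5.147×10^-4 m².
From L = μ₀N²A/ℓ, N = √(Lℓ / (μ₀A)).
N = √[(1.430×10^-2)(0.874) / ((4π×10⁻⁷)×5.147×10^-4)] = √(1.932×10^7) ≈ 4395.8.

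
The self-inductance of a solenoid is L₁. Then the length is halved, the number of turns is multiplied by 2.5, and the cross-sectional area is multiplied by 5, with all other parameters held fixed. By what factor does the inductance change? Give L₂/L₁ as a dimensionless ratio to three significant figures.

L₂/L₁ = 62.5

For a solenoid, L ∝ μᵣN²A/ℓ.
L₂/L₁ = (0.5)^-1 × (2.5)^2 × (5) = 62.5.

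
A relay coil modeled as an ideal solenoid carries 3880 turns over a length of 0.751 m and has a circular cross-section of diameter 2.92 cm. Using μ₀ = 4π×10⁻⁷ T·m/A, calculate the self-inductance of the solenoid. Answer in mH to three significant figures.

L ≈ 16.9 mH

A = π(d/2)² = π(1.460×10^-2 m)² = 6.697×10^-4 m².
For a long solenoid, L = μ₀N²A/ℓ.
L = (4π×10⁻⁷)(3880)²(6.697×10^-4)/(0.751 m) = 1.687×10^-2 H.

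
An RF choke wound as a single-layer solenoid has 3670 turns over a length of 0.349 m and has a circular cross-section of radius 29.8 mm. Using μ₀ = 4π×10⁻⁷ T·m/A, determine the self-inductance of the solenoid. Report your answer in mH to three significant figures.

L ≈ 135 mH

A = πr² = π(2.980×10^-2 m)² = 2.790×10^-3 m².
For a long solenoid, L = μ₀N²A/ℓ.
L = (4π×10⁻⁷)(3670)²(2.790×10^-3)/(0.349 m) = 0.1353 H.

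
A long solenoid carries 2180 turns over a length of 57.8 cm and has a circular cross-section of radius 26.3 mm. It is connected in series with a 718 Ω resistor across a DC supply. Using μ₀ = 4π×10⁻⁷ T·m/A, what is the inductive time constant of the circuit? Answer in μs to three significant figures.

A = πr² = π(2.630×10^-2 m)² = 2.173×10^-3 m².
L = μ₀N²A/ℓ = (4π×10⁻⁷)(2180)²(2.173×10^-3)/(0.578) = 2.245×10^-2 H.
τ = L/R = (2.245×10^-2)/(718) = 3.127×10^-5 s.

τ ≈ 31.3 μs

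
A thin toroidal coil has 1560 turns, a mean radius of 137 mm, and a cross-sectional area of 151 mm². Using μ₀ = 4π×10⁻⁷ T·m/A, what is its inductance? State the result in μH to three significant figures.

L ≈ 536 μH

For a thin toroid, L = μ₀N²A/(2πR).
L = (4π×10⁻⁷)(1560)²(1.510×10^-4) / (2π×0.137 m) = 5.3646×10^-4 H.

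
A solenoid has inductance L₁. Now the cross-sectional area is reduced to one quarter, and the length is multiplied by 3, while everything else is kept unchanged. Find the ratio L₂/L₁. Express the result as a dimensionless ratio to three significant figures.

L₂/L₁ = 0.0833

For a solenoid, L ∝ μᵣN²A/ℓ.
L₂/L₁ = (0.25) × (3)^-1 = 0.0833.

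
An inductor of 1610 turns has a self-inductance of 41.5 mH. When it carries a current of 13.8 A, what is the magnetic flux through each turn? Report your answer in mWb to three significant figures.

From L = NΦ_B/I, the flux per turn is Φ_B = LI/N.
Φ_B = (4.150×10^-2 H)(13.8 A)/1610 = 3.557×10^-4 Wb.

Φ_B ≈ 0.356 mWb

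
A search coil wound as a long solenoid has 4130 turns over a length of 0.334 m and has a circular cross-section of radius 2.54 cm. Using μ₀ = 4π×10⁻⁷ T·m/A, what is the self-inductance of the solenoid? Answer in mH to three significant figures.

A = πr² = π(2.540×10^-2 m)² = 2.027×10^-3 m².
For a long solenoid, L = μ₀N²A/ℓ.
L = (4π×10⁻⁷)(4130)²(2.027×10^-3)/(0.334 m) = 0.1301 H.

L ≈ 130 mH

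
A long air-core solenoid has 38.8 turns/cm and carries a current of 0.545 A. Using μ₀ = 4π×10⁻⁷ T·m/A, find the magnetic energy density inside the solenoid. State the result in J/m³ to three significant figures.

u ≈ 2.81 J/m³

B = μ₀nI = (4π×10⁻⁷)(3.880×10^3)(0.545) = 2.657×10^-3 T.
u = B²/(2μ₀) = (2.657×10^-3)²/(2×4π×10⁻⁷) = 2.81 J/m³.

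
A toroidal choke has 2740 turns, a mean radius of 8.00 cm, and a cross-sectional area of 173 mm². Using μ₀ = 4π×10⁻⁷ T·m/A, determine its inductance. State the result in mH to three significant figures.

For a thin toroid, L = μ₀N²A/(2πR).
L = (4π×10⁻⁷)(2740)²(1.730×10^-4) / (2π×8.000×10^-2 m) = 3.247×10^-3 H.

L ≈ 3.25 mH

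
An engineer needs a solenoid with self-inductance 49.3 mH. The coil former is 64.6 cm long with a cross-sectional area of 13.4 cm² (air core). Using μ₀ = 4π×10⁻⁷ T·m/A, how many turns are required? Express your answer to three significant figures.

A = 13.4 cm² = 1.340×10^-3 m².
From L = μ₀N²A/ℓ, N = √(Lℓ / (μ₀A)).
N = √[(4.930×10^-2)(0.646) / ((4π×10⁻⁷)×1.340×10^-3)] = √(1.891×10^7) ≈ 4348.9.

N ≈ 4350 turns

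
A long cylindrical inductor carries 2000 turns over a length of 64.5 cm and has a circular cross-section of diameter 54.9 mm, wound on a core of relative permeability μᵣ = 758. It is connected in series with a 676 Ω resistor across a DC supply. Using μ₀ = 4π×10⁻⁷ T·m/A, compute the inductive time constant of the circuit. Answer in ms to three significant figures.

A = π(d/2)² = π(2.745×10^-2 m)² = 2.367×10^-3 m².
L = μ₀μᵣN²A/ℓ = (4π×10⁻⁷)(758)(2000)²(2.367×10^-3)/(0.645) = 13.98 H.
τ = L/R = (13.98)/(676) = 2.069×10^-2 s.

τ ≈ 20.7 ms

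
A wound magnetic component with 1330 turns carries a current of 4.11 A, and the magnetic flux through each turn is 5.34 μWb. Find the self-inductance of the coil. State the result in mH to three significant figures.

Self-inductance is defined by L = NΦ_B/I (flux linkage over current).
L = (1330)(5.340×10^-6 Wb)/(4.11 A) = 1.728×10^-3 H.

L ≈ 1.73 mH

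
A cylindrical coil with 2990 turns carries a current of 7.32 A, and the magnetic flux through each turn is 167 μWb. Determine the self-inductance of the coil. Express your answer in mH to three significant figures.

Self-inductance is defined by L = NΦ_B/I (flux linkage over current).
L = (2990)(1.670×10^-4 Wb)/(7.32 A) = 6.821×10^-2 H.

L ≈ 68.2 mH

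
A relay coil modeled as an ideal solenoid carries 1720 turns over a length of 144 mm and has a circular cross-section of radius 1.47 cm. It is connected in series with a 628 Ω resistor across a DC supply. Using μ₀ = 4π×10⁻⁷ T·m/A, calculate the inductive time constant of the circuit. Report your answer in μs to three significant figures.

τ ≈ 27.9 μs

A = πr² = π(1.470×10^-2 m)² = 6.789×10^-4 m².
L = μ₀N²A/ℓ = (4π×10⁻⁷)(1720)²(6.789×10^-4)/(0.144) = 1.753×10^-2 H.
τ = L/R = (1.753×10^-2)/(628) = 2.791×10^-5 s.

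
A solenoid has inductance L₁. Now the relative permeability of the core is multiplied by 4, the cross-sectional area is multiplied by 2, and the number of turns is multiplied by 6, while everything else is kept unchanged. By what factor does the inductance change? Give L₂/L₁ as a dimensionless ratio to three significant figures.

L₂/L₁ = 288

For a solenoid, L ∝ μᵣN²A/ℓ.
L₂/L₁ = (4) × (2) × (6)^2 = 288.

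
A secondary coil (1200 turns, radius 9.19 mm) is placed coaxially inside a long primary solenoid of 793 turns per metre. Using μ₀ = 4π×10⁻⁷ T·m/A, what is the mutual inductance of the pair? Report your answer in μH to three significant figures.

M ≈ 317 μH

The outer solenoid produces a uniform field B₁ = μ₀n₁I₁ across the inner coil,
so the flux linkage is N₂Φ = N₂B₁A₂ = μ₀n₁N₂A₂·I₁, giving M = μ₀n₁N₂A₂.
A₂ = πr² = π(9.190×10^-3 m)² = 2.653×10^-4 m².
M = (4π×10⁻⁷)(793)(1200)(2.653×10^-4) = 3.173×10^-4 H.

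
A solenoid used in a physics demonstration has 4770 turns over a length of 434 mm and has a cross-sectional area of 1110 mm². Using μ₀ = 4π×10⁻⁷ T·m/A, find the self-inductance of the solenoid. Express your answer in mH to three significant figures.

L ≈ 73.1 mH

A = 1110 mm² = 1.110×10^-3 m².
For a long solenoid, L = μ₀N²A/ℓ.
L = (4π×10⁻⁷)(4770)²(1.110×10^-3)/(0.434 m) = 7.313×10^-2 H.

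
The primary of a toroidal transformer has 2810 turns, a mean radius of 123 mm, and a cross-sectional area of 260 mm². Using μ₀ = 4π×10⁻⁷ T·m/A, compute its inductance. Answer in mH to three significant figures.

For a thin toroid, L = μ₀N²A/(2πR).
L = (4π×10⁻⁷)(2810)²(2.600×10^-4) / (2π×0.123 m) = 3.338×10^-3 H.

L ≈ 3.34 mH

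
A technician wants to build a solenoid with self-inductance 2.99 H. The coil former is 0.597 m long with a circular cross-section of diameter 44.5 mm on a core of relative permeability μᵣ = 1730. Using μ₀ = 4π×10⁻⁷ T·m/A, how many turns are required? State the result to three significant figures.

N ≈ 727 turns

A = π(d/2)² = π(2.225×10^-2 m)² = 1.555×10^-3 m².
From L = μ₀μᵣN²A/ℓ, N = √(Lℓ / (μ₀μᵣA)).
N = √[(2.99)(0.597) / ((4π×10⁻⁷)(1730)×1.555×10^-3)] = √(5.279×10^5) ≈ 726.6.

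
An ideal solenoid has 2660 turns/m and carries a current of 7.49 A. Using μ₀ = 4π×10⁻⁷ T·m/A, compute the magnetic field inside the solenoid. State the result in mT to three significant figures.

Inside a long solenoid, B = μ₀nI.
B = (4π×10⁻⁷)(2.660×10^3 m⁻¹)(7.49 A) = 2.504×10^-2 T.

B ≈ 25.0 mT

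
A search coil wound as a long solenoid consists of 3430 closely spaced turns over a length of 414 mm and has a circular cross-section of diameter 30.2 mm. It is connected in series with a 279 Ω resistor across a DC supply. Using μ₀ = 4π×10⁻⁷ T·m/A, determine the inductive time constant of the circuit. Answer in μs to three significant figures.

A = π(d/2)² = π(1.510×10^-2 m)² = 7.163×10^-4 m².
L = μ₀N²A/ℓ = (4π×10⁻⁷)(3430)²(7.163×10^-4)/(0.414) = 2.558×10^-2 H.
τ = L/R = (2.558×10^-2)/(279) = 9.168×10^-5 s.

τ ≈ 91.7 μs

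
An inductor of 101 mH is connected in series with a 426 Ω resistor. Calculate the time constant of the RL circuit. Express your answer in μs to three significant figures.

τ = L/R = (0.101 H)/(426 Ω) = 2.371×10^-4 s.

τ ≈ 237 μs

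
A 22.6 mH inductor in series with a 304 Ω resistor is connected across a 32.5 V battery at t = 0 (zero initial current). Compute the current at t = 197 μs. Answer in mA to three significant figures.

τ = L/R = 2.260×10^-2/304 = 7.434×10^-5 s; final current I_∞ = ε/R = 32.5/304 = 0.1069 A.
I(t) = I_∞(1 − e^(−t/τ)) with t/τ = 2.650.
I = (0.1069)(1 − e^(−2.650)) = 9.935×10^-2 A.

I ≈ 99.4 mA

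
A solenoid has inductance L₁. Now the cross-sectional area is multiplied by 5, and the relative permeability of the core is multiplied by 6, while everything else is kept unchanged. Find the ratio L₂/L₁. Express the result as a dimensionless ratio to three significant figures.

For a solenoid, L ∝ μᵣN²A/ℓ.
L₂/L₁ = (5) × (6) = 30.0.

L₂/L₁ = 30.0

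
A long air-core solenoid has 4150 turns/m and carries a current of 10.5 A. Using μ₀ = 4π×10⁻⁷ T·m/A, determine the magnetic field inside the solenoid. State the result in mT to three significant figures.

B ≈ 54.8 mT

Inside a long solenoid, B = μ₀nI.
B = (4π×10⁻⁷)(4.150×10^3 m⁻¹)(10.5 A) = 5.476×10^-2 T.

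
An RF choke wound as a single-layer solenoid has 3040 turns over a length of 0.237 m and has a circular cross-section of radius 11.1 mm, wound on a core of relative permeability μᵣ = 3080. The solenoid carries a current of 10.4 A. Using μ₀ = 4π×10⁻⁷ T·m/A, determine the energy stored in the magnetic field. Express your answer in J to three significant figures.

A = πr² = π(1.110×10^-2 m)² = 3.871×10^-4 m².
L = μ₀μᵣN²A/ℓ = (4π×10⁻⁷)(3080)(3040)²(3.871×10^-4)/(0.237) = 58.42 H.
U = ½LI² = ½(58.42)(10.4)² = 3.159×10^3 J.

U ≈ 3160 J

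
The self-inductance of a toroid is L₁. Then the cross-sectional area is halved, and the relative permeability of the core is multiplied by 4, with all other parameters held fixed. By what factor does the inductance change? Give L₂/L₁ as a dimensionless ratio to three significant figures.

For a toroid, L ∝ μᵣN²A/R.
L₂/L₁ = (0.5) × (4) = 2.00.

L₂/L₁ = 2.00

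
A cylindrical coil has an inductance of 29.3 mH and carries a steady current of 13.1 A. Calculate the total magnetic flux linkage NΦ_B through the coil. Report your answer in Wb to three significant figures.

From L = NΦ_B/I, the flux linkage is NΦ_B = LI.
NΦ_B = (2.930×10^-2 H)(13.1 A) = 0.3838 Wb.

NΦ_B ≈ 0.384 Wb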